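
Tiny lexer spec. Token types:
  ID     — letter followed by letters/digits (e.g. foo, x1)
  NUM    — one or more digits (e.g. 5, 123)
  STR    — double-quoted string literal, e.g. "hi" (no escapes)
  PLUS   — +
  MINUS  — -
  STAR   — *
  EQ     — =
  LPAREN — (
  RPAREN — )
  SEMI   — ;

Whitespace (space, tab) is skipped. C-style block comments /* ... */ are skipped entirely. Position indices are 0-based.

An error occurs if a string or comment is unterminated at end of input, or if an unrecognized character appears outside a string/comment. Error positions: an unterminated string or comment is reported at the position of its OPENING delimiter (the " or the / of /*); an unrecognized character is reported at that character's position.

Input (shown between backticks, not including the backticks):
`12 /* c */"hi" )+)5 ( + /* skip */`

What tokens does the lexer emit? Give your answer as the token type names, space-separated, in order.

pos=0: emit NUM '12' (now at pos=2)
pos=3: enter COMMENT mode (saw '/*')
exit COMMENT mode (now at pos=10)
pos=10: enter STRING mode
pos=10: emit STR "hi" (now at pos=14)
pos=15: emit RPAREN ')'
pos=16: emit PLUS '+'
pos=17: emit RPAREN ')'
pos=18: emit NUM '5' (now at pos=19)
pos=20: emit LPAREN '('
pos=22: emit PLUS '+'
pos=24: enter COMMENT mode (saw '/*')
exit COMMENT mode (now at pos=34)
DONE. 8 tokens: [NUM, STR, RPAREN, PLUS, RPAREN, NUM, LPAREN, PLUS]

Answer: NUM STR RPAREN PLUS RPAREN NUM LPAREN PLUS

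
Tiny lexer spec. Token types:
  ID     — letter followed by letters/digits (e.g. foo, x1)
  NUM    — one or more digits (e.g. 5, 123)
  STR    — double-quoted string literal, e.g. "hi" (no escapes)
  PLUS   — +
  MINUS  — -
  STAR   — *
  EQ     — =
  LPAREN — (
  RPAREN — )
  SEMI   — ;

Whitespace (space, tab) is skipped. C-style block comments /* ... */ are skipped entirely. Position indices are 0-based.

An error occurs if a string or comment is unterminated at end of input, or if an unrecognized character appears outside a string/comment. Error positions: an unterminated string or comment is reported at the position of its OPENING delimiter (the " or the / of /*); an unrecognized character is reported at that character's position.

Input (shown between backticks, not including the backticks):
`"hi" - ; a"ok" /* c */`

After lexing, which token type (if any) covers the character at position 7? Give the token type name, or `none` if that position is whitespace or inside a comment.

Answer: SEMI

Derivation:
pos=0: enter STRING mode
pos=0: emit STR "hi" (now at pos=4)
pos=5: emit MINUS '-'
pos=7: emit SEMI ';'
pos=9: emit ID 'a' (now at pos=10)
pos=10: enter STRING mode
pos=10: emit STR "ok" (now at pos=14)
pos=15: enter COMMENT mode (saw '/*')
exit COMMENT mode (now at pos=22)
DONE. 5 tokens: [STR, MINUS, SEMI, ID, STR]
Position 7: char is ';' -> SEMI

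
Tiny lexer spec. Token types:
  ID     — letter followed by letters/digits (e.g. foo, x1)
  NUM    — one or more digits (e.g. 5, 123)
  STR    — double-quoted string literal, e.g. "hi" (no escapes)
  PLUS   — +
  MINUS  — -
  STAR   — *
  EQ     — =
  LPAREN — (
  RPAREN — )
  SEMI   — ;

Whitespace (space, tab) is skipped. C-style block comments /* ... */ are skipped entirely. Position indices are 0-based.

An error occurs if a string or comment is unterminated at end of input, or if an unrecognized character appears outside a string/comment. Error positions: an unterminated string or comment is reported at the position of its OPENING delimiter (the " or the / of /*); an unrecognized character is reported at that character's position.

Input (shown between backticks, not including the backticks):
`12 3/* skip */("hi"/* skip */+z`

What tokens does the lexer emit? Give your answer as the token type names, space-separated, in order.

pos=0: emit NUM '12' (now at pos=2)
pos=3: emit NUM '3' (now at pos=4)
pos=4: enter COMMENT mode (saw '/*')
exit COMMENT mode (now at pos=14)
pos=14: emit LPAREN '('
pos=15: enter STRING mode
pos=15: emit STR "hi" (now at pos=19)
pos=19: enter COMMENT mode (saw '/*')
exit COMMENT mode (now at pos=29)
pos=29: emit PLUS '+'
pos=30: emit ID 'z' (now at pos=31)
DONE. 6 tokens: [NUM, NUM, LPAREN, STR, PLUS, ID]

Answer: NUM NUM LPAREN STR PLUS ID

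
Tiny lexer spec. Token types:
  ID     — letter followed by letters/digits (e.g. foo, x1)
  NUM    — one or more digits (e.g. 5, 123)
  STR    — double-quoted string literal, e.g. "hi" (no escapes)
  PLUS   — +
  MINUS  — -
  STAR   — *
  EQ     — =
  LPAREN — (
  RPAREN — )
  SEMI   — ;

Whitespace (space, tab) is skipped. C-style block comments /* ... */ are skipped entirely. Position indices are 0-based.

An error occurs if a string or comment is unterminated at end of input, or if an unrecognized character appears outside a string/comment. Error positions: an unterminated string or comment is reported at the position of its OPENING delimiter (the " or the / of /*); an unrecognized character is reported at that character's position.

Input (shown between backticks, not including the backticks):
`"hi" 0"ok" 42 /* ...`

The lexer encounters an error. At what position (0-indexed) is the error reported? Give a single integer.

pos=0: enter STRING mode
pos=0: emit STR "hi" (now at pos=4)
pos=5: emit NUM '0' (now at pos=6)
pos=6: enter STRING mode
pos=6: emit STR "ok" (now at pos=10)
pos=11: emit NUM '42' (now at pos=13)
pos=14: enter COMMENT mode (saw '/*')
pos=14: ERROR — unterminated comment (reached EOF)

Answer: 14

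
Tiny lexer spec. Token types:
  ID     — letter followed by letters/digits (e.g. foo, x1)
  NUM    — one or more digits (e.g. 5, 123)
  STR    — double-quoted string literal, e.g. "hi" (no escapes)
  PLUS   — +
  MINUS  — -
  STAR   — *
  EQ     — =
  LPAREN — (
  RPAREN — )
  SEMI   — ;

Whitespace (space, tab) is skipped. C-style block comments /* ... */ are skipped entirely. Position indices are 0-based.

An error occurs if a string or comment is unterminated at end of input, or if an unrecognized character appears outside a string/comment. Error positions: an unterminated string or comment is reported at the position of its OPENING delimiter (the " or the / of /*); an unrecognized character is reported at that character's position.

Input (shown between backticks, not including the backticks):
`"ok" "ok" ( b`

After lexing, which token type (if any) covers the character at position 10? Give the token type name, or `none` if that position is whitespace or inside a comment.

Answer: LPAREN

Derivation:
pos=0: enter STRING mode
pos=0: emit STR "ok" (now at pos=4)
pos=5: enter STRING mode
pos=5: emit STR "ok" (now at pos=9)
pos=10: emit LPAREN '('
pos=12: emit ID 'b' (now at pos=13)
DONE. 4 tokens: [STR, STR, LPAREN, ID]
Position 10: char is '(' -> LPAREN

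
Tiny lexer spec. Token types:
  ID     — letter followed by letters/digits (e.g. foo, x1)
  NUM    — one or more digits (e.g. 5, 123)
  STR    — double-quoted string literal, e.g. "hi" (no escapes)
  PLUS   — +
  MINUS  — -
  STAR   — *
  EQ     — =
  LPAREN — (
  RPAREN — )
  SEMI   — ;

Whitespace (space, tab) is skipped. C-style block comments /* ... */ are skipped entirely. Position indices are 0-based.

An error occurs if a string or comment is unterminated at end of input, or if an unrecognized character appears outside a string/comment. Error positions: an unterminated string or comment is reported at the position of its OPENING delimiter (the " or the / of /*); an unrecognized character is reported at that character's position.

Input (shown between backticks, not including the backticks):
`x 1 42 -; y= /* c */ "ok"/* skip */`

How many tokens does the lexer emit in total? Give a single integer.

pos=0: emit ID 'x' (now at pos=1)
pos=2: emit NUM '1' (now at pos=3)
pos=4: emit NUM '42' (now at pos=6)
pos=7: emit MINUS '-'
pos=8: emit SEMI ';'
pos=10: emit ID 'y' (now at pos=11)
pos=11: emit EQ '='
pos=13: enter COMMENT mode (saw '/*')
exit COMMENT mode (now at pos=20)
pos=21: enter STRING mode
pos=21: emit STR "ok" (now at pos=25)
pos=25: enter COMMENT mode (saw '/*')
exit COMMENT mode (now at pos=35)
DONE. 8 tokens: [ID, NUM, NUM, MINUS, SEMI, ID, EQ, STR]

Answer: 8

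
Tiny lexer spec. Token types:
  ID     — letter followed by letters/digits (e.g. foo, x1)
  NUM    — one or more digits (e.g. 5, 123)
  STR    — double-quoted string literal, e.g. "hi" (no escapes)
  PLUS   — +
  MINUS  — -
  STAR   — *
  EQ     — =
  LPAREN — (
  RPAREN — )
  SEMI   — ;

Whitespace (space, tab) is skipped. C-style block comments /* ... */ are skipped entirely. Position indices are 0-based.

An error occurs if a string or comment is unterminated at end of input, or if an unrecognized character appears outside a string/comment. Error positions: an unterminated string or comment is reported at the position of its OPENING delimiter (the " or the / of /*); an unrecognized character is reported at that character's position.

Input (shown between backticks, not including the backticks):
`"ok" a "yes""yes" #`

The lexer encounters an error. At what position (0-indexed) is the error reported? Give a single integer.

Answer: 18

Derivation:
pos=0: enter STRING mode
pos=0: emit STR "ok" (now at pos=4)
pos=5: emit ID 'a' (now at pos=6)
pos=7: enter STRING mode
pos=7: emit STR "yes" (now at pos=12)
pos=12: enter STRING mode
pos=12: emit STR "yes" (now at pos=17)
pos=18: ERROR — unrecognized char '#'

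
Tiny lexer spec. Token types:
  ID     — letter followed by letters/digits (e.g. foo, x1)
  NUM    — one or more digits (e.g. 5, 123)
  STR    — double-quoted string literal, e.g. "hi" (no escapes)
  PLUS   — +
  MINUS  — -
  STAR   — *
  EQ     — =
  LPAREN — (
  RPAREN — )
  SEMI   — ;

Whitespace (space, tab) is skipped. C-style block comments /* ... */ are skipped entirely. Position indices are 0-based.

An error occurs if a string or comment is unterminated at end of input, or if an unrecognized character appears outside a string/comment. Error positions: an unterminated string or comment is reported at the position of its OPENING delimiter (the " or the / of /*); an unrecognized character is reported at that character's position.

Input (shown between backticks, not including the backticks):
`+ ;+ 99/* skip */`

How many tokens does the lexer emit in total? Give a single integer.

pos=0: emit PLUS '+'
pos=2: emit SEMI ';'
pos=3: emit PLUS '+'
pos=5: emit NUM '99' (now at pos=7)
pos=7: enter COMMENT mode (saw '/*')
exit COMMENT mode (now at pos=17)
DONE. 4 tokens: [PLUS, SEMI, PLUS, NUM]

Answer: 4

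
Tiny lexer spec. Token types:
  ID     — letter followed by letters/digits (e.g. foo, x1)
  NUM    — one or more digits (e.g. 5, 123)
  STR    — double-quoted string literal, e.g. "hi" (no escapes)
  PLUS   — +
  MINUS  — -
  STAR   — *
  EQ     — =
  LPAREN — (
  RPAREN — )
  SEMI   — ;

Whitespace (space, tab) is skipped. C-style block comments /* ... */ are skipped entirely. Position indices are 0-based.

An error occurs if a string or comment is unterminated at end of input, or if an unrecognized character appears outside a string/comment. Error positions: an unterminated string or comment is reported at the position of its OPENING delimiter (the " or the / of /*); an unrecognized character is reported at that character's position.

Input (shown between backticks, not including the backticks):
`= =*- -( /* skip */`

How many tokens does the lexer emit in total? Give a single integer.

Answer: 6

Derivation:
pos=0: emit EQ '='
pos=2: emit EQ '='
pos=3: emit STAR '*'
pos=4: emit MINUS '-'
pos=6: emit MINUS '-'
pos=7: emit LPAREN '('
pos=9: enter COMMENT mode (saw '/*')
exit COMMENT mode (now at pos=19)
DONE. 6 tokens: [EQ, EQ, STAR, MINUS, MINUS, LPAREN]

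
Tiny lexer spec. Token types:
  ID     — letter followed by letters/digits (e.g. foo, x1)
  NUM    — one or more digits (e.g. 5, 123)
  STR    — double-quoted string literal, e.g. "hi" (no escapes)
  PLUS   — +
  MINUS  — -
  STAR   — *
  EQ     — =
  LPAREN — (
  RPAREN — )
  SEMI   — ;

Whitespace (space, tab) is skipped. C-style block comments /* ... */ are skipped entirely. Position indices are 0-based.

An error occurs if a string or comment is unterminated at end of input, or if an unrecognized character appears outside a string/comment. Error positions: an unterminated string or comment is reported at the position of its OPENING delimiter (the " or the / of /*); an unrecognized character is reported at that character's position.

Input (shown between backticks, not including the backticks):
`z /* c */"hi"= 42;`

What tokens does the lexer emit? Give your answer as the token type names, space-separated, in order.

Answer: ID STR EQ NUM SEMI

Derivation:
pos=0: emit ID 'z' (now at pos=1)
pos=2: enter COMMENT mode (saw '/*')
exit COMMENT mode (now at pos=9)
pos=9: enter STRING mode
pos=9: emit STR "hi" (now at pos=13)
pos=13: emit EQ '='
pos=15: emit NUM '42' (now at pos=17)
pos=17: emit SEMI ';'
DONE. 5 tokens: [ID, STR, EQ, NUM, SEMI]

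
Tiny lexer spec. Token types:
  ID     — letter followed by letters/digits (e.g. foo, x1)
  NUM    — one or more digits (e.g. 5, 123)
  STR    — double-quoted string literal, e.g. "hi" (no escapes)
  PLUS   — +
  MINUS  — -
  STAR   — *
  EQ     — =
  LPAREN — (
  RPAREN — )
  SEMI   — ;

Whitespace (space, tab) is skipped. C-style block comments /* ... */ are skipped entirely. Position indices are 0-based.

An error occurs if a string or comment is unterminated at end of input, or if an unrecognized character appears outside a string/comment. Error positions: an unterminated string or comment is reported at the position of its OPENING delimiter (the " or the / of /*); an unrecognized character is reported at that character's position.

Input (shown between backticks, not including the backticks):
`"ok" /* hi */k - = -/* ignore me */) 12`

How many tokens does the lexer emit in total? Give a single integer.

pos=0: enter STRING mode
pos=0: emit STR "ok" (now at pos=4)
pos=5: enter COMMENT mode (saw '/*')
exit COMMENT mode (now at pos=13)
pos=13: emit ID 'k' (now at pos=14)
pos=15: emit MINUS '-'
pos=17: emit EQ '='
pos=19: emit MINUS '-'
pos=20: enter COMMENT mode (saw '/*')
exit COMMENT mode (now at pos=35)
pos=35: emit RPAREN ')'
pos=37: emit NUM '12' (now at pos=39)
DONE. 7 tokens: [STR, ID, MINUS, EQ, MINUS, RPAREN, NUM]

Answer: 7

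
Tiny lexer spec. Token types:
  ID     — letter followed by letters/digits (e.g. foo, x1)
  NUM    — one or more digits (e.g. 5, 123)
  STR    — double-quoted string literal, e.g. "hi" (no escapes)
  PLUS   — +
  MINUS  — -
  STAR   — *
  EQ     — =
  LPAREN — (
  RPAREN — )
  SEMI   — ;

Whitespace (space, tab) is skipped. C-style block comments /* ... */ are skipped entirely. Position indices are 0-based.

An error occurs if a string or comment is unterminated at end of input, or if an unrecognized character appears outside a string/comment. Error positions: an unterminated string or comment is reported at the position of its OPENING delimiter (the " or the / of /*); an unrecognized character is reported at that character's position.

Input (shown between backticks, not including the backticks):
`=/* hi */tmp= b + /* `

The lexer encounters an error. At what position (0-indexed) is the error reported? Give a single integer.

pos=0: emit EQ '='
pos=1: enter COMMENT mode (saw '/*')
exit COMMENT mode (now at pos=9)
pos=9: emit ID 'tmp' (now at pos=12)
pos=12: emit EQ '='
pos=14: emit ID 'b' (now at pos=15)
pos=16: emit PLUS '+'
pos=18: enter COMMENT mode (saw '/*')
pos=18: ERROR — unterminated comment (reached EOF)

Answer: 18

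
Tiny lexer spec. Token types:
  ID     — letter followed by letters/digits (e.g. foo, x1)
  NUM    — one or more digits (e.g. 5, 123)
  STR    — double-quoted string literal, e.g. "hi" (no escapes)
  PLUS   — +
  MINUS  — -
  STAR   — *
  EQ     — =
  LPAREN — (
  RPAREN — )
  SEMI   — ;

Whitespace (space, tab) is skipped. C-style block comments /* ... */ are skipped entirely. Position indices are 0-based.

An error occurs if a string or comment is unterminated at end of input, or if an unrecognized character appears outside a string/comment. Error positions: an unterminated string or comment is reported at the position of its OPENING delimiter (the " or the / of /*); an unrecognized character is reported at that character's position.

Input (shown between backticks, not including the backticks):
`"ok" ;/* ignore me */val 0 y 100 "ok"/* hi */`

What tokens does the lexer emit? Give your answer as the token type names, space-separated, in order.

pos=0: enter STRING mode
pos=0: emit STR "ok" (now at pos=4)
pos=5: emit SEMI ';'
pos=6: enter COMMENT mode (saw '/*')
exit COMMENT mode (now at pos=21)
pos=21: emit ID 'val' (now at pos=24)
pos=25: emit NUM '0' (now at pos=26)
pos=27: emit ID 'y' (now at pos=28)
pos=29: emit NUM '100' (now at pos=32)
pos=33: enter STRING mode
pos=33: emit STR "ok" (now at pos=37)
pos=37: enter COMMENT mode (saw '/*')
exit COMMENT mode (now at pos=45)
DONE. 7 tokens: [STR, SEMI, ID, NUM, ID, NUM, STR]

Answer: STR SEMI ID NUM ID NUM STR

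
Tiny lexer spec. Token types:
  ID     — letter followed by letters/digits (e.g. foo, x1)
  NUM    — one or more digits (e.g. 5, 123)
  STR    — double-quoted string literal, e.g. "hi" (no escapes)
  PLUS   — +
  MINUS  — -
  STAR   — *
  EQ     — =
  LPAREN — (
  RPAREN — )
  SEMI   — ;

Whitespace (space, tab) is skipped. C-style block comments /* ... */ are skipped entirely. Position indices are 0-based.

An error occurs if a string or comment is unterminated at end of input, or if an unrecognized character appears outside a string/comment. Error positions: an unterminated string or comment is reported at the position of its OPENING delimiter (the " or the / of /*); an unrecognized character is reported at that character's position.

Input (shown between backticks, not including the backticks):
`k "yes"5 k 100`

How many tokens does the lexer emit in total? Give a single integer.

pos=0: emit ID 'k' (now at pos=1)
pos=2: enter STRING mode
pos=2: emit STR "yes" (now at pos=7)
pos=7: emit NUM '5' (now at pos=8)
pos=9: emit ID 'k' (now at pos=10)
pos=11: emit NUM '100' (now at pos=14)
DONE. 5 tokens: [ID, STR, NUM, ID, NUM]

Answer: 5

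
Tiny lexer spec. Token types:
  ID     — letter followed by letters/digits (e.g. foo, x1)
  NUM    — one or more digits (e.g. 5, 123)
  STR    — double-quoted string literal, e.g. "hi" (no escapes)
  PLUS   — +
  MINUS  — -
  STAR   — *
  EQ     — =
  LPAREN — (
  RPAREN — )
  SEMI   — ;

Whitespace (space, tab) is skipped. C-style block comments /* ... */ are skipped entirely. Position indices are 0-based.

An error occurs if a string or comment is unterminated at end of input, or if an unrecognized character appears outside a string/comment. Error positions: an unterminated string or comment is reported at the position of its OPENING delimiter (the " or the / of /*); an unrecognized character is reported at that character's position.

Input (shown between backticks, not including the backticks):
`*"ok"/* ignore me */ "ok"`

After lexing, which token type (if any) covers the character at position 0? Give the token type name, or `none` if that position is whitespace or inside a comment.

Answer: STAR

Derivation:
pos=0: emit STAR '*'
pos=1: enter STRING mode
pos=1: emit STR "ok" (now at pos=5)
pos=5: enter COMMENT mode (saw '/*')
exit COMMENT mode (now at pos=20)
pos=21: enter STRING mode
pos=21: emit STR "ok" (now at pos=25)
DONE. 3 tokens: [STAR, STR, STR]
Position 0: char is '*' -> STAR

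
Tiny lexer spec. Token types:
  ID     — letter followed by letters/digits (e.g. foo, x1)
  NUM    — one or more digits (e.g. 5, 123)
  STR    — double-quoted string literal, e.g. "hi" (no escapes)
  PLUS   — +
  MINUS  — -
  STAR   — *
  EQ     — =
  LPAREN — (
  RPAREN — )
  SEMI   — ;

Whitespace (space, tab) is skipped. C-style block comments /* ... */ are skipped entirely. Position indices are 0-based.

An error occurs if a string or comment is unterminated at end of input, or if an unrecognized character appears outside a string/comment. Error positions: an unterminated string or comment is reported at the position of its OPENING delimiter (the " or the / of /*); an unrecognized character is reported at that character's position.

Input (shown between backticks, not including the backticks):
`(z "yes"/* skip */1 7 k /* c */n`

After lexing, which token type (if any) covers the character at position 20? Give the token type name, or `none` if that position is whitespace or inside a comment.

pos=0: emit LPAREN '('
pos=1: emit ID 'z' (now at pos=2)
pos=3: enter STRING mode
pos=3: emit STR "yes" (now at pos=8)
pos=8: enter COMMENT mode (saw '/*')
exit COMMENT mode (now at pos=18)
pos=18: emit NUM '1' (now at pos=19)
pos=20: emit NUM '7' (now at pos=21)
pos=22: emit ID 'k' (now at pos=23)
pos=24: enter COMMENT mode (saw '/*')
exit COMMENT mode (now at pos=31)
pos=31: emit ID 'n' (now at pos=32)
DONE. 7 tokens: [LPAREN, ID, STR, NUM, NUM, ID, ID]
Position 20: char is '7' -> NUM

Answer: NUM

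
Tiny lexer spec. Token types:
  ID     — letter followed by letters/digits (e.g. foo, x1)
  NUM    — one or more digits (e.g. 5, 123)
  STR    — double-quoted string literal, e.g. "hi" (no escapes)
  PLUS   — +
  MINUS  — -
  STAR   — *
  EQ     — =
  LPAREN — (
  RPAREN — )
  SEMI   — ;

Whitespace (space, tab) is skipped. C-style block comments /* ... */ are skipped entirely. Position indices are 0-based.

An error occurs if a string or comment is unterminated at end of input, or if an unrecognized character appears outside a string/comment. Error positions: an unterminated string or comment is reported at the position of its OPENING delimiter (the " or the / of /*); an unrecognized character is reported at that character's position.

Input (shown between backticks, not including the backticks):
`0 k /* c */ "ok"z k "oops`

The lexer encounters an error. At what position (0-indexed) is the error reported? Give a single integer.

Answer: 20

Derivation:
pos=0: emit NUM '0' (now at pos=1)
pos=2: emit ID 'k' (now at pos=3)
pos=4: enter COMMENT mode (saw '/*')
exit COMMENT mode (now at pos=11)
pos=12: enter STRING mode
pos=12: emit STR "ok" (now at pos=16)
pos=16: emit ID 'z' (now at pos=17)
pos=18: emit ID 'k' (now at pos=19)
pos=20: enter STRING mode
pos=20: ERROR — unterminated string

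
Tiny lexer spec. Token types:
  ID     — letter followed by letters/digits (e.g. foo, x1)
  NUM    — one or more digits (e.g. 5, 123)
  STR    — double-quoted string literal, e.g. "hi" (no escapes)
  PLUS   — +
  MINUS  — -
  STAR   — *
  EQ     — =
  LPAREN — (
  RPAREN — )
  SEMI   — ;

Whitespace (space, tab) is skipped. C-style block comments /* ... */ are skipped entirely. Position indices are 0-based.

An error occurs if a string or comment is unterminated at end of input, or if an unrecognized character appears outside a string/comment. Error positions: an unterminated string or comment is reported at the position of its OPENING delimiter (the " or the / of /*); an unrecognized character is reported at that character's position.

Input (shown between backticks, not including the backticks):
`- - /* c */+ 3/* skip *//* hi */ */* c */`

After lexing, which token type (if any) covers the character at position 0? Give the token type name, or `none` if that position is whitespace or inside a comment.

pos=0: emit MINUS '-'
pos=2: emit MINUS '-'
pos=4: enter COMMENT mode (saw '/*')
exit COMMENT mode (now at pos=11)
pos=11: emit PLUS '+'
pos=13: emit NUM '3' (now at pos=14)
pos=14: enter COMMENT mode (saw '/*')
exit COMMENT mode (now at pos=24)
pos=24: enter COMMENT mode (saw '/*')
exit COMMENT mode (now at pos=32)
pos=33: emit STAR '*'
pos=34: enter COMMENT mode (saw '/*')
exit COMMENT mode (now at pos=41)
DONE. 5 tokens: [MINUS, MINUS, PLUS, NUM, STAR]
Position 0: char is '-' -> MINUS

Answer: MINUS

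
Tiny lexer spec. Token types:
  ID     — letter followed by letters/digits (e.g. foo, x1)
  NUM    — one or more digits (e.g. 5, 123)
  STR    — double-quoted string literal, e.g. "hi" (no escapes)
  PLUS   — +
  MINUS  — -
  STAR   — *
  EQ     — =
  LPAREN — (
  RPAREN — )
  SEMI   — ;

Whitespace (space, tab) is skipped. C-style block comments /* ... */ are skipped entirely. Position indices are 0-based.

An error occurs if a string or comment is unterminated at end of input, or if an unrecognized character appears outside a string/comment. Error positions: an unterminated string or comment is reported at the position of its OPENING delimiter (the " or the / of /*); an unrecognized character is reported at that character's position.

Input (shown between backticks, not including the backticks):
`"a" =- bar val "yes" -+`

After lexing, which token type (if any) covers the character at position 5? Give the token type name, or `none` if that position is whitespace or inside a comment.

Answer: MINUS

Derivation:
pos=0: enter STRING mode
pos=0: emit STR "a" (now at pos=3)
pos=4: emit EQ '='
pos=5: emit MINUS '-'
pos=7: emit ID 'bar' (now at pos=10)
pos=11: emit ID 'val' (now at pos=14)
pos=15: enter STRING mode
pos=15: emit STR "yes" (now at pos=20)
pos=21: emit MINUS '-'
pos=22: emit PLUS '+'
DONE. 8 tokens: [STR, EQ, MINUS, ID, ID, STR, MINUS, PLUS]
Position 5: char is '-' -> MINUS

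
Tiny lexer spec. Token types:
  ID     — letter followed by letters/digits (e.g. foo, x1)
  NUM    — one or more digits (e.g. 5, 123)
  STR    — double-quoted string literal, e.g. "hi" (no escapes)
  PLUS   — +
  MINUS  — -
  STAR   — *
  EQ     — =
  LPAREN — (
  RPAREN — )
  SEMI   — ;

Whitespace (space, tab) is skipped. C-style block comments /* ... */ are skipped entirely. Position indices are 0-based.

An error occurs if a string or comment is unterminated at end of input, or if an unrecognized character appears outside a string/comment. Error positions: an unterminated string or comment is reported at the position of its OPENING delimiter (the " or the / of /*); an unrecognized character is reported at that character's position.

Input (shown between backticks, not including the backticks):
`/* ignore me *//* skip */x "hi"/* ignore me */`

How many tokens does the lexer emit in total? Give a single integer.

Answer: 2

Derivation:
pos=0: enter COMMENT mode (saw '/*')
exit COMMENT mode (now at pos=15)
pos=15: enter COMMENT mode (saw '/*')
exit COMMENT mode (now at pos=25)
pos=25: emit ID 'x' (now at pos=26)
pos=27: enter STRING mode
pos=27: emit STR "hi" (now at pos=31)
pos=31: enter COMMENT mode (saw '/*')
exit COMMENT mode (now at pos=46)
DONE. 2 tokens: [ID, STR]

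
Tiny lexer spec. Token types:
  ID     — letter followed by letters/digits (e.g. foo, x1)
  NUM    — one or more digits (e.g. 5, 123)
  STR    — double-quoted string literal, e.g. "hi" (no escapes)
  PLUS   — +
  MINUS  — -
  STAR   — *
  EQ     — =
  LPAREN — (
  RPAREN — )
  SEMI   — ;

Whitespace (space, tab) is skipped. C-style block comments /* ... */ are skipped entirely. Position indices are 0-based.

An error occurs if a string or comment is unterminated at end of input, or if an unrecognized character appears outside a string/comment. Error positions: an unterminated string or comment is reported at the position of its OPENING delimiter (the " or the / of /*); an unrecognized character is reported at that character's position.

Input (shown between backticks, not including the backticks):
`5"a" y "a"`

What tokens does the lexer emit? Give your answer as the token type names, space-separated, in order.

pos=0: emit NUM '5' (now at pos=1)
pos=1: enter STRING mode
pos=1: emit STR "a" (now at pos=4)
pos=5: emit ID 'y' (now at pos=6)
pos=7: enter STRING mode
pos=7: emit STR "a" (now at pos=10)
DONE. 4 tokens: [NUM, STR, ID, STR]

Answer: NUM STR ID STR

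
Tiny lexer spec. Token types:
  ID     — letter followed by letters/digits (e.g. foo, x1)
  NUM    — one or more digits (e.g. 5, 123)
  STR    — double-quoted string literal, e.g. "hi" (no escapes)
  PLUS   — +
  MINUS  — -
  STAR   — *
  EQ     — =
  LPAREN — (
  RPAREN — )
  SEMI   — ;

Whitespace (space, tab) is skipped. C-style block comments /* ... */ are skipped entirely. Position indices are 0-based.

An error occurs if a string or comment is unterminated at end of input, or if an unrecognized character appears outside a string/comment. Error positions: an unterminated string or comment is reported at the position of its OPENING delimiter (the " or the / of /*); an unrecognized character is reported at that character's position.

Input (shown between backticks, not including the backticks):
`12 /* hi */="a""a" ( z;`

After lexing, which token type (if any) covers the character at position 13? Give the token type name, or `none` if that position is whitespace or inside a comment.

Answer: STR

Derivation:
pos=0: emit NUM '12' (now at pos=2)
pos=3: enter COMMENT mode (saw '/*')
exit COMMENT mode (now at pos=11)
pos=11: emit EQ '='
pos=12: enter STRING mode
pos=12: emit STR "a" (now at pos=15)
pos=15: enter STRING mode
pos=15: emit STR "a" (now at pos=18)
pos=19: emit LPAREN '('
pos=21: emit ID 'z' (now at pos=22)
pos=22: emit SEMI ';'
DONE. 7 tokens: [NUM, EQ, STR, STR, LPAREN, ID, SEMI]
Position 13: char is 'a' -> STR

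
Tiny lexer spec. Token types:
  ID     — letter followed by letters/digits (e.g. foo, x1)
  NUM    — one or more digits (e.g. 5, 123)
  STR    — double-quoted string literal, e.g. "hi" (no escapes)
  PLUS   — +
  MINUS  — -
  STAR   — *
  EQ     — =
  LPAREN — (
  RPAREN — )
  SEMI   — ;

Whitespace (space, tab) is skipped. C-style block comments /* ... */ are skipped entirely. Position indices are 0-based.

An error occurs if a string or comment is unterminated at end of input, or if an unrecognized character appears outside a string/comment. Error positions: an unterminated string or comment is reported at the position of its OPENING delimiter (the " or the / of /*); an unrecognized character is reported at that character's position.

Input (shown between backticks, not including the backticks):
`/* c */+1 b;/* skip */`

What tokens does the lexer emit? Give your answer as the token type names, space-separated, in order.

pos=0: enter COMMENT mode (saw '/*')
exit COMMENT mode (now at pos=7)
pos=7: emit PLUS '+'
pos=8: emit NUM '1' (now at pos=9)
pos=10: emit ID 'b' (now at pos=11)
pos=11: emit SEMI ';'
pos=12: enter COMMENT mode (saw '/*')
exit COMMENT mode (now at pos=22)
DONE. 4 tokens: [PLUS, NUM, ID, SEMI]

Answer: PLUS NUM ID SEMI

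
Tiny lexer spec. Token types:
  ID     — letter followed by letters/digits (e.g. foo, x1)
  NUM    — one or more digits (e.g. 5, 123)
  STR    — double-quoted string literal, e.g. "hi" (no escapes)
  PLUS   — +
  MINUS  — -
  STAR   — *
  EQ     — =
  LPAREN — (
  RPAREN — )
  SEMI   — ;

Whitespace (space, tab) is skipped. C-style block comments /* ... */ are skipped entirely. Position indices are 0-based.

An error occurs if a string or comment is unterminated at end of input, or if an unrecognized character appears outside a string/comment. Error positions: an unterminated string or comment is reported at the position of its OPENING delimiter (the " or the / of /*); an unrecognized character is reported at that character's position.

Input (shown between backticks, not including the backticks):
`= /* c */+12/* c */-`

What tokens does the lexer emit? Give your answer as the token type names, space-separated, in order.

pos=0: emit EQ '='
pos=2: enter COMMENT mode (saw '/*')
exit COMMENT mode (now at pos=9)
pos=9: emit PLUS '+'
pos=10: emit NUM '12' (now at pos=12)
pos=12: enter COMMENT mode (saw '/*')
exit COMMENT mode (now at pos=19)
pos=19: emit MINUS '-'
DONE. 4 tokens: [EQ, PLUS, NUM, MINUS]

Answer: EQ PLUS NUM MINUS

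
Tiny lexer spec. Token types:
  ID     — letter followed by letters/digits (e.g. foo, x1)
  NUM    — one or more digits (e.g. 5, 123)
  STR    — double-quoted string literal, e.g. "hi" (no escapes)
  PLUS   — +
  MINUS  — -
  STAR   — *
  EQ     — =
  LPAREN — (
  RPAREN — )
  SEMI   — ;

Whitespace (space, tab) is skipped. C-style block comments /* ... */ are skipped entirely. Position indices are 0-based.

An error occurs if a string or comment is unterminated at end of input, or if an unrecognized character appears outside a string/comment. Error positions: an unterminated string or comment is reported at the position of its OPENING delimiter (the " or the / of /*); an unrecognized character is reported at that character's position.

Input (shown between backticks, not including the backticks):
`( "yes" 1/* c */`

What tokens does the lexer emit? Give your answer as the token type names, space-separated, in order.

pos=0: emit LPAREN '('
pos=2: enter STRING mode
pos=2: emit STR "yes" (now at pos=7)
pos=8: emit NUM '1' (now at pos=9)
pos=9: enter COMMENT mode (saw '/*')
exit COMMENT mode (now at pos=16)
DONE. 3 tokens: [LPAREN, STR, NUM]

Answer: LPAREN STR NUM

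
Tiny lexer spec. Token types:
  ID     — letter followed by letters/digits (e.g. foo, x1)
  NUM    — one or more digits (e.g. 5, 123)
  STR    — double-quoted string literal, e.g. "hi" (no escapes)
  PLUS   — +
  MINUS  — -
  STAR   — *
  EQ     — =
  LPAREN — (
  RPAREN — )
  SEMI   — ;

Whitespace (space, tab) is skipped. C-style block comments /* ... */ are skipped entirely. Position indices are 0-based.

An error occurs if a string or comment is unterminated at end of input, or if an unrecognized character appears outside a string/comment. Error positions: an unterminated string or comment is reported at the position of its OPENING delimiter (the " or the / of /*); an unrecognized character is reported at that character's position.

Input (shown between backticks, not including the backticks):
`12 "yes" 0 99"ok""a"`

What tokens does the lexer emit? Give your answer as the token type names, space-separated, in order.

pos=0: emit NUM '12' (now at pos=2)
pos=3: enter STRING mode
pos=3: emit STR "yes" (now at pos=8)
pos=9: emit NUM '0' (now at pos=10)
pos=11: emit NUM '99' (now at pos=13)
pos=13: enter STRING mode
pos=13: emit STR "ok" (now at pos=17)
pos=17: enter STRING mode
pos=17: emit STR "a" (now at pos=20)
DONE. 6 tokens: [NUM, STR, NUM, NUM, STR, STR]

Answer: NUM STR NUM NUM STR STR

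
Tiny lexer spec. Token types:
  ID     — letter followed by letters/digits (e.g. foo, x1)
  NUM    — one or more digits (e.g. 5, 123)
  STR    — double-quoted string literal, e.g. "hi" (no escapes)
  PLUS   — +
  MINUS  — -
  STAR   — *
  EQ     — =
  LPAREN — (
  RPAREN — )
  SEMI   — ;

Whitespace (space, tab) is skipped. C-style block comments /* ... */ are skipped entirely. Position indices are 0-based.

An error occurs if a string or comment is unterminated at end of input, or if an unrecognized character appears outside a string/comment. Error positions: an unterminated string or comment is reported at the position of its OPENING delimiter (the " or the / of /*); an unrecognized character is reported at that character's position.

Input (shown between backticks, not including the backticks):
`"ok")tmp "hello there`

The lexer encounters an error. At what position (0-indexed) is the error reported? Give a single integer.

pos=0: enter STRING mode
pos=0: emit STR "ok" (now at pos=4)
pos=4: emit RPAREN ')'
pos=5: emit ID 'tmp' (now at pos=8)
pos=9: enter STRING mode
pos=9: ERROR — unterminated string

Answer: 9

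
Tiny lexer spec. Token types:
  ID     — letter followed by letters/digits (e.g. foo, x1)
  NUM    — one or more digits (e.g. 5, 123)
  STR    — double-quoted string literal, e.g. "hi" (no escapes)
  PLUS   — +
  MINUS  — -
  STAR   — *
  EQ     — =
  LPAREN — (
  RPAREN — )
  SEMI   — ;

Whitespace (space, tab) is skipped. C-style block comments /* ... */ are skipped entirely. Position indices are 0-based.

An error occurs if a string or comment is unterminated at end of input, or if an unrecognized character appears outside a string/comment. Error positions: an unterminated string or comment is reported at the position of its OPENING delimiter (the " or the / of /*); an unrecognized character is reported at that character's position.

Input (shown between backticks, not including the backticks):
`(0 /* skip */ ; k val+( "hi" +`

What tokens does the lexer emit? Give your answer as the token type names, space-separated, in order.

Answer: LPAREN NUM SEMI ID ID PLUS LPAREN STR PLUS

Derivation:
pos=0: emit LPAREN '('
pos=1: emit NUM '0' (now at pos=2)
pos=3: enter COMMENT mode (saw '/*')
exit COMMENT mode (now at pos=13)
pos=14: emit SEMI ';'
pos=16: emit ID 'k' (now at pos=17)
pos=18: emit ID 'val' (now at pos=21)
pos=21: emit PLUS '+'
pos=22: emit LPAREN '('
pos=24: enter STRING mode
pos=24: emit STR "hi" (now at pos=28)
pos=29: emit PLUS '+'
DONE. 9 tokens: [LPAREN, NUM, SEMI, ID, ID, PLUS, LPAREN, STR, PLUS]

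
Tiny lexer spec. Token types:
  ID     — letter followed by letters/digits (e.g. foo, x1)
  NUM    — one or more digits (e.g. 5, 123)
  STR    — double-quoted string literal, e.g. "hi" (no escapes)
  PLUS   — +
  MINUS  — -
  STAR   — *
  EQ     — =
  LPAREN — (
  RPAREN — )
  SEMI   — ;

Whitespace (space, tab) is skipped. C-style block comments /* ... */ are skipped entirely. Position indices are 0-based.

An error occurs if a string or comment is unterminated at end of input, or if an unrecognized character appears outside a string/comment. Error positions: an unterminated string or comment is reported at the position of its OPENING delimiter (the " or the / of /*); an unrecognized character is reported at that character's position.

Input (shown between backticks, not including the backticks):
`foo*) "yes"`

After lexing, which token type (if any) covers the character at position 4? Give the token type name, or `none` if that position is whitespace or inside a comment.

Answer: RPAREN

Derivation:
pos=0: emit ID 'foo' (now at pos=3)
pos=3: emit STAR '*'
pos=4: emit RPAREN ')'
pos=6: enter STRING mode
pos=6: emit STR "yes" (now at pos=11)
DONE. 4 tokens: [ID, STAR, RPAREN, STR]
Position 4: char is ')' -> RPAREN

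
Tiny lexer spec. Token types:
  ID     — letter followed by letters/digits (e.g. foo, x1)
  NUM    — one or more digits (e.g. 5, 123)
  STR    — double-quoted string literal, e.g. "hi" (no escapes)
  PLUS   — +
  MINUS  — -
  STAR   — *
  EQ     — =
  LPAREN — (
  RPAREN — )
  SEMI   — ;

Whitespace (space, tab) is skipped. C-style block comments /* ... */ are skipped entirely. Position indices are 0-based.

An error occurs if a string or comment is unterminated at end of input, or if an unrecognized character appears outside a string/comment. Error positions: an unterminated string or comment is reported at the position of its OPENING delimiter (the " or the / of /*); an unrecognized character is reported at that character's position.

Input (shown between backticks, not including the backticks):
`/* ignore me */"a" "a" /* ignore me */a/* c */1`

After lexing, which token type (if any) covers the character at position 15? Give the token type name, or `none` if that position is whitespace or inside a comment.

Answer: STR

Derivation:
pos=0: enter COMMENT mode (saw '/*')
exit COMMENT mode (now at pos=15)
pos=15: enter STRING mode
pos=15: emit STR "a" (now at pos=18)
pos=19: enter STRING mode
pos=19: emit STR "a" (now at pos=22)
pos=23: enter COMMENT mode (saw '/*')
exit COMMENT mode (now at pos=38)
pos=38: emit ID 'a' (now at pos=39)
pos=39: enter COMMENT mode (saw '/*')
exit COMMENT mode (now at pos=46)
pos=46: emit NUM '1' (now at pos=47)
DONE. 4 tokens: [STR, STR, ID, NUM]
Position 15: char is '"' -> STR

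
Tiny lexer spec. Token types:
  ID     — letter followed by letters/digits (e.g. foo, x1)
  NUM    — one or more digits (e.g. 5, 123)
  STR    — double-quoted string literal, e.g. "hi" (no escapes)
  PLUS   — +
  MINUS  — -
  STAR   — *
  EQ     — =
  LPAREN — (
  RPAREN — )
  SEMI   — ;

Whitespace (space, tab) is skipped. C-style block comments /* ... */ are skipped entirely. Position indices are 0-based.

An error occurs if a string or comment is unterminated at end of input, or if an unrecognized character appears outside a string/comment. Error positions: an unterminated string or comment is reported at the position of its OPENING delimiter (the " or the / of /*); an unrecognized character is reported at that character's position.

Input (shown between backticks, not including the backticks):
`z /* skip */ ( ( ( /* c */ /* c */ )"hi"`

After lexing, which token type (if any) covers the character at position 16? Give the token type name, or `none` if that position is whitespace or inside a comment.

pos=0: emit ID 'z' (now at pos=1)
pos=2: enter COMMENT mode (saw '/*')
exit COMMENT mode (now at pos=12)
pos=13: emit LPAREN '('
pos=15: emit LPAREN '('
pos=17: emit LPAREN '('
pos=19: enter COMMENT mode (saw '/*')
exit COMMENT mode (now at pos=26)
pos=27: enter COMMENT mode (saw '/*')
exit COMMENT mode (now at pos=34)
pos=35: emit RPAREN ')'
pos=36: enter STRING mode
pos=36: emit STR "hi" (now at pos=40)
DONE. 6 tokens: [ID, LPAREN, LPAREN, LPAREN, RPAREN, STR]
Position 16: char is ' ' -> none

Answer: none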